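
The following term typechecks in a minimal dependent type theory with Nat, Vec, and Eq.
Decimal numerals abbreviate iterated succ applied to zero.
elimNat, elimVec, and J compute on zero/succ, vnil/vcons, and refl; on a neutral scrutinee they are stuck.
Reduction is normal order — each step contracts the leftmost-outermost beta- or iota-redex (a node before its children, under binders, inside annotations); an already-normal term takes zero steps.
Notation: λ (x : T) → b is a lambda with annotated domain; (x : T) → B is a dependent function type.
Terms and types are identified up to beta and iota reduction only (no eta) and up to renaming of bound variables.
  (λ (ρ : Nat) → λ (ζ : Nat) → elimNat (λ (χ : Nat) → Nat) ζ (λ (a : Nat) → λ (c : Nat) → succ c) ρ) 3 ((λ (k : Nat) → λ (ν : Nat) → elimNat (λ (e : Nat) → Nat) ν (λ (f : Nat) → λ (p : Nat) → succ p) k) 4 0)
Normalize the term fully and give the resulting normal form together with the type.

reduced normal form:
  7
inferred type:
  Nat
observation: the term reaches its normal form after 27 normal-order steps.


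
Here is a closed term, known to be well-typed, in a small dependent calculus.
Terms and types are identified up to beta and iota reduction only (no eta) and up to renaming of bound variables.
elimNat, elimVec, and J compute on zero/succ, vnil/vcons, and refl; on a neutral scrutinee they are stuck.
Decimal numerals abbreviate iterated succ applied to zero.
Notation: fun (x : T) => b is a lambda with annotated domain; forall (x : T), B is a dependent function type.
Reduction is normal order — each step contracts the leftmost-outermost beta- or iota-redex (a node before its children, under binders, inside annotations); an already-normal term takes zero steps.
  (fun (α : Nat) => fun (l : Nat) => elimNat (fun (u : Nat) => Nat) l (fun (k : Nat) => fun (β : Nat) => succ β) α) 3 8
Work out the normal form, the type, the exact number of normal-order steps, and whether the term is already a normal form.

resulting normal form:
  11
inferred type:
  Nat
reduction steps (normal order): 12
started in normal form: no
first contracted redex: a beta-redex


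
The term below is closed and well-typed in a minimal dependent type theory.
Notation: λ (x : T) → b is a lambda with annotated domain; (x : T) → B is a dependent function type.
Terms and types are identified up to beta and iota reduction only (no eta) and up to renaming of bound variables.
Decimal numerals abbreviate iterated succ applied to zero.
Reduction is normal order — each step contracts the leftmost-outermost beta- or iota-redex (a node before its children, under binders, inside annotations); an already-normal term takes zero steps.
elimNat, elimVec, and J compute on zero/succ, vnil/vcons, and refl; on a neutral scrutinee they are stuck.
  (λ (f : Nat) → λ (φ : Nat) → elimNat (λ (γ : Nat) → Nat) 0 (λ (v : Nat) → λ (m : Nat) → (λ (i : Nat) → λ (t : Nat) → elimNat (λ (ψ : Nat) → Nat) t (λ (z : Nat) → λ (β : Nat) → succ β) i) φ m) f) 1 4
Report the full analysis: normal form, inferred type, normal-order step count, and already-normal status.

resulting normal form:
  4
inferred type:
  Nat
normal-order step count: 21
started in normal form: no
first contracted redex: a beta-redex


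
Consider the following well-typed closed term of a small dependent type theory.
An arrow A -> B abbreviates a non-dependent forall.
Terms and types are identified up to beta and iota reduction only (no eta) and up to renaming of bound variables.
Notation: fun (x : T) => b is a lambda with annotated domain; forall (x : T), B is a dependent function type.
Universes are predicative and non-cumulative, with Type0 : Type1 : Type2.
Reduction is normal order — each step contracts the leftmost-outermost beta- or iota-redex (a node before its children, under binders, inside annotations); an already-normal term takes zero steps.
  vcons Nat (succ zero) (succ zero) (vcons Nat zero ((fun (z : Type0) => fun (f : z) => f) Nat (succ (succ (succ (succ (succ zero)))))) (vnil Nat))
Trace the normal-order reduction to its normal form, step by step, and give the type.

normal-order reduction sequence:
  vcons Nat (succ zero) (succ zero) (vcons Nat zero ((fun (z : Type0) => fun (f : z) => f) Nat (succ (succ (succ (succ (succ zero)))))) (vnil Nat))
  ~> vcons Nat (succ zero) (succ zero) (vcons Nat zero ((fun (z : Nat) => z) (succ (succ (succ (succ (succ zero)))))) (vnil Nat))
  ~> vcons Nat (succ zero) (succ zero) (vcons Nat zero (succ (succ (succ (succ (succ zero))))) (vnil Nat))
inferred type:
  Vec Nat (succ (succ zero))


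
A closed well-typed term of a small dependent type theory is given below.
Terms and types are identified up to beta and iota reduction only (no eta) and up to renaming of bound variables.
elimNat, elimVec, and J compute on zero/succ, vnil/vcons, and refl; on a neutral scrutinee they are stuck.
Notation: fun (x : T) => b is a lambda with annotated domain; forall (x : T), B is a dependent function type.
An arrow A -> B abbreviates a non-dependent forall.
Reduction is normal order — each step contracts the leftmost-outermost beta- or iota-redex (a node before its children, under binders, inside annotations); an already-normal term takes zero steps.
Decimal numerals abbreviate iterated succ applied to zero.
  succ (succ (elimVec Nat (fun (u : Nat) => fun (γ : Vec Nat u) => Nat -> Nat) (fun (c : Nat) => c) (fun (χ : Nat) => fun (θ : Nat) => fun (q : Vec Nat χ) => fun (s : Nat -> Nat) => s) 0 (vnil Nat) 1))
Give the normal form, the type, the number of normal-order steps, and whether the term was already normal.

reduced normal form:
  3
the term's type:
  Nat
reduction steps (normal order): 2
started in normal form: no
first redex: an elimVec iota-redex


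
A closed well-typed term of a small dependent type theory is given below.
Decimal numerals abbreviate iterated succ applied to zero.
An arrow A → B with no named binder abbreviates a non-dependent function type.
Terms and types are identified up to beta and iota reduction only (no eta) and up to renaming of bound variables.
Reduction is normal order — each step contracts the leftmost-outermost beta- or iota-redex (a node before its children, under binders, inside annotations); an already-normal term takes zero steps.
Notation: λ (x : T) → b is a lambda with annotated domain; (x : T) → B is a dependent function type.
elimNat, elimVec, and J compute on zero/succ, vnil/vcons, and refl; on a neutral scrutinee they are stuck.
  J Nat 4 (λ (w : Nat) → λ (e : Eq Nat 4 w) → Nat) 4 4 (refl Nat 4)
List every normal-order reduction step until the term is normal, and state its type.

reduction (normal order):
  J Nat 4 (λ (w : Nat) → λ (e : Eq Nat 4 w) → Nat) 4 4 (refl Nat 4)
  ~> 4
type:
  Nat


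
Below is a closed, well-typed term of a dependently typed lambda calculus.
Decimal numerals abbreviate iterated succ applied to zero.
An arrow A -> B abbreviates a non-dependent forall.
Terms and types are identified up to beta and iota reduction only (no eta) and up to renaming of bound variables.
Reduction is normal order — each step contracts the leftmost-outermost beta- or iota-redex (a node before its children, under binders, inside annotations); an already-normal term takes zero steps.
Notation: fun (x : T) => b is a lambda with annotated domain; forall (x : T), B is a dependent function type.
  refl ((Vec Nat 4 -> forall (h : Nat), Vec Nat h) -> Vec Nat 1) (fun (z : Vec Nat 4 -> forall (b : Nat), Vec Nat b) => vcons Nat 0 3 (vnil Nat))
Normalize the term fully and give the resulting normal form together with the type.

normal form:
  refl ((Vec Nat 4 -> forall (h : Nat), Vec Nat h) -> Vec Nat 1) (fun (z : Vec Nat 4 -> forall (b : Nat), Vec Nat b) => vcons Nat 0 3 (vnil Nat))
the term's type:
  Eq ((Vec Nat 4 -> forall (h : Nat), Vec Nat h) -> Vec Nat 1) (fun (z : Vec Nat 4 -> forall (b : Nat), Vec Nat b) => vcons Nat 0 3 (vnil Nat)) (fun (u : Vec Nat 4 -> forall (o : Nat), Vec Nat o) => vcons Nat 0 3 (vnil Nat))
observation: the term is already in normal form.


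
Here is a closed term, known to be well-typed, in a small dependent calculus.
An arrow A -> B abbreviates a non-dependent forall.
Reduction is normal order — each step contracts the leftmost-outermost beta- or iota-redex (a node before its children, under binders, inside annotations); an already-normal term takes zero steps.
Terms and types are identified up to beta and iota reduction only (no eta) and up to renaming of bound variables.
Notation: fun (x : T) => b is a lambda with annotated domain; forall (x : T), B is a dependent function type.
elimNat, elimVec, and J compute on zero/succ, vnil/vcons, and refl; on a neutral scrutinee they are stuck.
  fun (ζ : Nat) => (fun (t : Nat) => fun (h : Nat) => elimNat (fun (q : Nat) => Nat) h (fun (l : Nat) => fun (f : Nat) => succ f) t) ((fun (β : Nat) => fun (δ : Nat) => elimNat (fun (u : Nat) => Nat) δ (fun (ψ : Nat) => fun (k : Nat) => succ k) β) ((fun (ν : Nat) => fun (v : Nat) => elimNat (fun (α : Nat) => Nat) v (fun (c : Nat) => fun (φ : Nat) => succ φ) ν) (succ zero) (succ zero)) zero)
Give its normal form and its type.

resulting normal form:
  fun (ζ : Nat) => fun (t : Nat) => succ (succ t)
type:
  Nat -> Nat -> Nat


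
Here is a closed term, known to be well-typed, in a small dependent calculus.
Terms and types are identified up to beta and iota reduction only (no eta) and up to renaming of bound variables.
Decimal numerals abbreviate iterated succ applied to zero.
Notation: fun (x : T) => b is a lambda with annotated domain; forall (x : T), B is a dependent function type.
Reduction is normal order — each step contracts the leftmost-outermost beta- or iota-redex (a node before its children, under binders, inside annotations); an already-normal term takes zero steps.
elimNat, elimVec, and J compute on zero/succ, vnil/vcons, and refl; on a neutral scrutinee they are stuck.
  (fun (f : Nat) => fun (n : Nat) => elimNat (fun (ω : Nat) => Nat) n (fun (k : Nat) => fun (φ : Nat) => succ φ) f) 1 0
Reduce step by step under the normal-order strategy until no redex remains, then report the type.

normal-order reduction sequence:
  (fun (f : Nat) => fun (n : Nat) => elimNat (fun (ω : Nat) => Nat) n (fun (k : Nat) => fun (φ : Nat) => succ φ) f) 1 0
  ~> (fun (f : Nat) => elimNat (fun (n : Nat) => Nat) f (fun (ω : Nat) => fun (k : Nat) => succ k) 1) 0
  ~> elimNat (fun (f : Nat) => Nat) 0 (fun (n : Nat) => fun (ω : Nat) => succ ω) 1
  ~> (fun (f : Nat) => fun (n : Nat) => succ n) 0 (elimNat (fun (ω : Nat) => Nat) 0 (fun (k : Nat) => fun (φ : Nat) => succ φ) 0)
  ~> (fun (f : Nat) => succ f) (elimNat (fun (n : Nat) => Nat) 0 (fun (ω : Nat) => fun (k : Nat) => succ k) 0)
  ~> succ (elimNat (fun (f : Nat) => Nat) 0 (fun (n : Nat) => fun (ω : Nat) => succ ω) 0)
  ~> 1
inferred type:
  Nat


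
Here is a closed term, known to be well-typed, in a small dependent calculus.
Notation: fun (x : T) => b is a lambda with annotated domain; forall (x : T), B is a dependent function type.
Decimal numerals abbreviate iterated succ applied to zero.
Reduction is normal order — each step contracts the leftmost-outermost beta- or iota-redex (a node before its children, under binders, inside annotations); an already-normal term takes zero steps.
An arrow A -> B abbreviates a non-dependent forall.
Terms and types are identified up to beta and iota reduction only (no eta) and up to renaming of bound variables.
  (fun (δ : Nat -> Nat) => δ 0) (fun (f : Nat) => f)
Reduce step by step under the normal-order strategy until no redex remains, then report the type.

normal-order reduction:
  (fun (δ : Nat -> Nat) => δ 0) (fun (f : Nat) => f)
  ~> (fun (δ : Nat) => δ) 0
  ~> 0
inferred type:
  Nat


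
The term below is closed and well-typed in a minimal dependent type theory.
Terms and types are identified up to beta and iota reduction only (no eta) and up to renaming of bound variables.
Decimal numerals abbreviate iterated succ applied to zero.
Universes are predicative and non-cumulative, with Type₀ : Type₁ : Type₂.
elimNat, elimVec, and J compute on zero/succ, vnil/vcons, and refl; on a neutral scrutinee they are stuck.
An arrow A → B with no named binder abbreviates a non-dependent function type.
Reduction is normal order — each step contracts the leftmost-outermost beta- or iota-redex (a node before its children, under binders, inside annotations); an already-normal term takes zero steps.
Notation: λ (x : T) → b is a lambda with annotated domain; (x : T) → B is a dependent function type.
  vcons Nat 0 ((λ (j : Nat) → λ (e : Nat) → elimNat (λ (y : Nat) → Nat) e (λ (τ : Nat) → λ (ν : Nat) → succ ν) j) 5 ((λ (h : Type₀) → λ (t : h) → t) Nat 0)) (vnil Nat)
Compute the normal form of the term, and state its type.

resulting normal form:
  vcons Nat 0 5 (vnil Nat)
the term's type:
  Vec Nat 1
observation: 20 normal-order steps separate the term from its normal form.


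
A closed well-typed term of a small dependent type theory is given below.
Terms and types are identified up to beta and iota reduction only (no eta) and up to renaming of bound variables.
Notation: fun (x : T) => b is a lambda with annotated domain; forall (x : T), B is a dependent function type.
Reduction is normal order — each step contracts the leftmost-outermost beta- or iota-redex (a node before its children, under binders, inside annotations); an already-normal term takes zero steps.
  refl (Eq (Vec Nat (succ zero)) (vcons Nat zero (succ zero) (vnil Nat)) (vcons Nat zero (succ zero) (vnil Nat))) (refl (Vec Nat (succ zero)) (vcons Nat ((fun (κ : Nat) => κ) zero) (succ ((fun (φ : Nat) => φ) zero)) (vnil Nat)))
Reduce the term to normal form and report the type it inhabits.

resulting normal form:
  refl (Eq (Vec Nat (succ zero)) (vcons Nat zero (succ zero) (vnil Nat)) (vcons Nat zero (succ zero) (vnil Nat))) (refl (Vec Nat (succ zero)) (vcons Nat zero (succ zero) (vnil Nat)))
inferred type:
  Eq (Eq (Vec Nat (succ zero)) (vcons Nat zero (succ zero) (vnil Nat)) (vcons Nat zero (succ zero) (vnil Nat))) (refl (Vec Nat (succ zero)) (vcons Nat zero (succ zero) (vnil Nat))) (refl (Vec Nat (succ zero)) (vcons Nat zero (succ zero) (vnil Nat)))


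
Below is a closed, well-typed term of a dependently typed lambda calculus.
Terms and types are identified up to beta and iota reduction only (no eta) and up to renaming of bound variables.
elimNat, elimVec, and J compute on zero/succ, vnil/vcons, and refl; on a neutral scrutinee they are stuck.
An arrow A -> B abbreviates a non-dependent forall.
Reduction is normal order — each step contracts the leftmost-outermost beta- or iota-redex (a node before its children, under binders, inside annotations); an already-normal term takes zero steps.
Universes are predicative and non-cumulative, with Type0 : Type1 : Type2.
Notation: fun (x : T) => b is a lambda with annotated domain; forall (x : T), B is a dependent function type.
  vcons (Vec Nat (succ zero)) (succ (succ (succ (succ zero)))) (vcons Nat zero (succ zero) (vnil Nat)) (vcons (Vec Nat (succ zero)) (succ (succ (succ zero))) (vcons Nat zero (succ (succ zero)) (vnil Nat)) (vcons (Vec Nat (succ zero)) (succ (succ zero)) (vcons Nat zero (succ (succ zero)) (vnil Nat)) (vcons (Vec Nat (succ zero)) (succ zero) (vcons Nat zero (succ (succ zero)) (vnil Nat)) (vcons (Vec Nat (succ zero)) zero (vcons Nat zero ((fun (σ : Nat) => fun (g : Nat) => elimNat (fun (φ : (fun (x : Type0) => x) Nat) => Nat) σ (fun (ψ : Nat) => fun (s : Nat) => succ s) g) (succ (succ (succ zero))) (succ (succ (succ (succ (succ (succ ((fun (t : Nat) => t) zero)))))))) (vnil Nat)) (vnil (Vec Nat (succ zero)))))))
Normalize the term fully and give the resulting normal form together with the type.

reduced normal form:
  vcons (Vec Nat (succ zero)) (succ (succ (succ (succ zero)))) (vcons Nat zero (succ zero) (vnil Nat)) (vcons (Vec Nat (succ zero)) (succ (succ (succ zero))) (vcons Nat zero (succ (succ zero)) (vnil Nat)) (vcons (Vec Nat (succ zero)) (succ (succ zero)) (vcons Nat zero (succ (succ zero)) (vnil Nat)) (vcons (Vec Nat (succ zero)) (succ zero) (vcons Nat zero (succ (succ zero)) (vnil Nat)) (vcons (Vec Nat (succ zero)) zero (vcons Nat zero (succ (succ (succ (succ (succ (succ (succ (succ (succ zero))))))))) (vnil Nat)) (vnil (Vec Nat (succ zero)))))))
the term's type:
  Vec (Vec Nat (succ zero)) (succ (succ (succ (succ (succ zero)))))


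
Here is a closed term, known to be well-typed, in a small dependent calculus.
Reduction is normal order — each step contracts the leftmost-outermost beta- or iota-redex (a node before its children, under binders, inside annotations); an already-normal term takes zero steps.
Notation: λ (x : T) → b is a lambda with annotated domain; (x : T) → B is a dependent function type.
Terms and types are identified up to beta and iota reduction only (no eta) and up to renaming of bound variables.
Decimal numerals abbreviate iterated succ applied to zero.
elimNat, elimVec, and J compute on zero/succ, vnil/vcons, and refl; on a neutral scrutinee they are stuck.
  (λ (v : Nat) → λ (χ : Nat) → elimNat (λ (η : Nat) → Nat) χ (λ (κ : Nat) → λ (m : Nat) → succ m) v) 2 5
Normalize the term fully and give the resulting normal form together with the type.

normal form:
  7
type:
  Nat


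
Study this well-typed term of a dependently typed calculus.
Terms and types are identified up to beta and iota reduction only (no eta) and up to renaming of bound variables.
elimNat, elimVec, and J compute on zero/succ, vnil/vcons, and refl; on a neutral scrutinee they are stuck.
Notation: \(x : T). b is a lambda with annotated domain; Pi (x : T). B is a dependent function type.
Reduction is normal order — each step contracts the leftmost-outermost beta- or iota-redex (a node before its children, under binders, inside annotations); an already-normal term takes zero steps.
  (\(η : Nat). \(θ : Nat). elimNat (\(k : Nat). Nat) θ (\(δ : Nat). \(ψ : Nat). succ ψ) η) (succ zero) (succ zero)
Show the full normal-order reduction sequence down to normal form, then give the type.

normal-order reduction:
  (\(η : Nat). \(θ : Nat). elimNat (\(k : Nat). Nat) θ (\(δ : Nat). \(ψ : Nat). succ ψ) η) (succ zero) (succ zero)
  ~> (\(η : Nat). elimNat (\(θ : Nat). Nat) η (\(k : Nat). \(δ : Nat). succ δ) (succ zero)) (succ zero)
  ~> elimNat (\(η : Nat). Nat) (succ zero) (\(θ : Nat). \(k : Nat). succ k) (succ zero)
  ~> (\(η : Nat). \(θ : Nat). succ θ) zero (elimNat (\(k : Nat). Nat) (succ zero) (\(δ : Nat). \(ψ : Nat). succ ψ) zero)
  ~> (\(η : Nat). succ η) (elimNat (\(θ : Nat). Nat) (succ zero) (\(k : Nat). \(δ : Nat). succ δ) zero)
  ~> succ (elimNat (\(η : Nat). Nat) (succ zero) (\(θ : Nat). \(k : Nat). succ k) zero)
  ~> succ (succ zero)
inferred type:
  Nat


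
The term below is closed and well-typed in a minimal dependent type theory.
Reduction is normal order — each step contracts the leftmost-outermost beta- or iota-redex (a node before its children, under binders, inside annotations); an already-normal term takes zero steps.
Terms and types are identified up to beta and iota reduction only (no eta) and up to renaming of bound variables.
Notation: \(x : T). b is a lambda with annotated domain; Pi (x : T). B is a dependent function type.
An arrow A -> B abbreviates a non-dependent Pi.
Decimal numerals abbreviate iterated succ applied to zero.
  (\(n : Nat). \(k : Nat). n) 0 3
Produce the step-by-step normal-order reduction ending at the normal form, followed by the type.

normal-order reduction:
  (\(n : Nat). \(k : Nat). n) 0 3
  ~> (\(n : Nat). 0) 3
  ~> 0
type:
  Nat


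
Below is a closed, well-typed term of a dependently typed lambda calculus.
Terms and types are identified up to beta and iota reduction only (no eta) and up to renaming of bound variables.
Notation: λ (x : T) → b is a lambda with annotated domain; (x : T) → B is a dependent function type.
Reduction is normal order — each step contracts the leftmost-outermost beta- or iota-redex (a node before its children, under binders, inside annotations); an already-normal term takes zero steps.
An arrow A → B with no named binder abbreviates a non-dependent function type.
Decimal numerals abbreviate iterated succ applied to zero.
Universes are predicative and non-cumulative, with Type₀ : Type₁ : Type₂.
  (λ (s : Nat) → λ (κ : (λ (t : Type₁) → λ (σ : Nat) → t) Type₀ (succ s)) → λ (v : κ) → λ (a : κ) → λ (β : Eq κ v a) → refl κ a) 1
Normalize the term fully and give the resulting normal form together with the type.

normal form:
  λ (s : Type₀) → λ (κ : s) → λ (t : s) → λ (σ : Eq s κ t) → refl s t
inferred type:
  (s : Type₀) → (κ : s) → (t : s) → Eq s κ t → Eq s t t


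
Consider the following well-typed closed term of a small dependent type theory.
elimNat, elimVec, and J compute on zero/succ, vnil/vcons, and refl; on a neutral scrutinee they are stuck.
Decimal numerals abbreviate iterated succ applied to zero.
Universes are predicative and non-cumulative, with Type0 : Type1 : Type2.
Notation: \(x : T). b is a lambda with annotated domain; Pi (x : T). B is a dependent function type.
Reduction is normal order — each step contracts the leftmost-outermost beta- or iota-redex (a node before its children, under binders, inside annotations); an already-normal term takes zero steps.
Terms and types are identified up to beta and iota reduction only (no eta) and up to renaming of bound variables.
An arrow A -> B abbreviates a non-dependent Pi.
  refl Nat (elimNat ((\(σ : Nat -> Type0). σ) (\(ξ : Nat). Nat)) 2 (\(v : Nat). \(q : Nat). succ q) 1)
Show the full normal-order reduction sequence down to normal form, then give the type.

normal-order reduction:
  refl Nat (elimNat ((\(σ : Nat -> Type0). σ) (\(ξ : Nat). Nat)) 2 (\(v : Nat). \(q : Nat). succ q) 1)
  ~> refl Nat ((\(σ : Nat). \(ξ : Nat). succ ξ) 0 (elimNat ((\(v : Nat -> Type0). v) (\(q : Nat). Nat)) 2 (\(d : Nat). \(χ : Nat). succ χ) 0))
  ~> refl Nat ((\(σ : Nat). succ σ) (elimNat ((\(ξ : Nat -> Type0). ξ) (\(v : Nat). Nat)) 2 (\(q : Nat). \(d : Nat). succ d) 0))
  ~> refl Nat (succ (elimNat ((\(σ : Nat -> Type0). σ) (\(ξ : Nat). Nat)) 2 (\(v : Nat). \(q : Nat). succ q) 0))
  ~> refl Nat 3
the term's type:
  Eq Nat 3 3


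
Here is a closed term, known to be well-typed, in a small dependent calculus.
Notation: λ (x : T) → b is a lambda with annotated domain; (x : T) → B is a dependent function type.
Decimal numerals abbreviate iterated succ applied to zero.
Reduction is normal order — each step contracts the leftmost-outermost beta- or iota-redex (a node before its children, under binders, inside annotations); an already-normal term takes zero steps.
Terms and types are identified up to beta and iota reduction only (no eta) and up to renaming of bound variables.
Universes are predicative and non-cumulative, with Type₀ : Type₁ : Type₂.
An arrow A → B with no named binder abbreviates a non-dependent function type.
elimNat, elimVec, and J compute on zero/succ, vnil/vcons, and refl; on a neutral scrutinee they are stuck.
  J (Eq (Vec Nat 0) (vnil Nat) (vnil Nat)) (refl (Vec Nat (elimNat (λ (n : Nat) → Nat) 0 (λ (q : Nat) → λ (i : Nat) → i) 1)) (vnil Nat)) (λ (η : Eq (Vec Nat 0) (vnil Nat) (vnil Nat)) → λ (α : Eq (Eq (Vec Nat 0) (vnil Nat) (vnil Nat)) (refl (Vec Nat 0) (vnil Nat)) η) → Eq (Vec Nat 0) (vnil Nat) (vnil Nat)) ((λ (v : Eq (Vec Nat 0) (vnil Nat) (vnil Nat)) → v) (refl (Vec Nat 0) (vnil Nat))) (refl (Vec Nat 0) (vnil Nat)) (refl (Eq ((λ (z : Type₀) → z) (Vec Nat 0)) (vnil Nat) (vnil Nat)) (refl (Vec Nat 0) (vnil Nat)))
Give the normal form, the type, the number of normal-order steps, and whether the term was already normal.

resulting normal form:
  refl (Vec Nat 0) (vnil Nat)
type:
  Eq (Vec Nat 0) (vnil Nat) (vnil Nat)
reduction steps (normal order): 2
term was already normal: no
first contracted redex: a J iota-redex


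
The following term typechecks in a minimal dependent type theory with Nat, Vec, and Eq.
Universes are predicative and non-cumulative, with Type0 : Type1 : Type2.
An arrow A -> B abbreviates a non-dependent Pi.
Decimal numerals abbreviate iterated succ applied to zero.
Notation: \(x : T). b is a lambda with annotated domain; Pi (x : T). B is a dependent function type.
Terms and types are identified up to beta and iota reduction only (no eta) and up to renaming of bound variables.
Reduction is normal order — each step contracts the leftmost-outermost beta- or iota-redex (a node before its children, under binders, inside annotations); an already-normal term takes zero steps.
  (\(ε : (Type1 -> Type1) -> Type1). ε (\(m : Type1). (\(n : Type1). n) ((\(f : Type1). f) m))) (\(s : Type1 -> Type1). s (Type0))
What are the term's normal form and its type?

normal form:
  Type0
type:
  Type1


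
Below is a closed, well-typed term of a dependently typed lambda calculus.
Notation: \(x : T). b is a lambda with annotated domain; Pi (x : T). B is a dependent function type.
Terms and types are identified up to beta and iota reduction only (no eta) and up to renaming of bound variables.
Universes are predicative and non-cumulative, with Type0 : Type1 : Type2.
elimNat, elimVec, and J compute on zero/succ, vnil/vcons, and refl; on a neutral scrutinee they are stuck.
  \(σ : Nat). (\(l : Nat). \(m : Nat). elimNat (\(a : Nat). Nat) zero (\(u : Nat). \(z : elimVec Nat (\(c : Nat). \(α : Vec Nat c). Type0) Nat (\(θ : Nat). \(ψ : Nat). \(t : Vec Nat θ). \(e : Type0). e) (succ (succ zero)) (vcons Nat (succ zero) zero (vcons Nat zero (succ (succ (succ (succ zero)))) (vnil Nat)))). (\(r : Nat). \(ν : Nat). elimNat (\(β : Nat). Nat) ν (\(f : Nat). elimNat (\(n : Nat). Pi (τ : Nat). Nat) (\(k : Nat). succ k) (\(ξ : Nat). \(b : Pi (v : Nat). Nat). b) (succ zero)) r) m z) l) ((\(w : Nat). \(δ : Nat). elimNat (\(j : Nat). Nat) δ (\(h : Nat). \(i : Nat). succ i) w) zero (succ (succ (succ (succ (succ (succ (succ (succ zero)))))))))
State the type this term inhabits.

the term's type:
  Pi (σ : Nat). Pi (l : Nat). Nat


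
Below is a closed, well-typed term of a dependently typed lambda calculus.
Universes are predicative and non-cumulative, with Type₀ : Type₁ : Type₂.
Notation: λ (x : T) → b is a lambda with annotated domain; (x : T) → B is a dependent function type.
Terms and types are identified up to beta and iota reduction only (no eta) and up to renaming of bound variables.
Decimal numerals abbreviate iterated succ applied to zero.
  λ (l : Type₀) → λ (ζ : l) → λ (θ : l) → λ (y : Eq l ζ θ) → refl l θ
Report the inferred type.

type:
  (l : Type₀) → (ζ : l) → (θ : l) → (y : Eq l ζ θ) → Eq l θ θ


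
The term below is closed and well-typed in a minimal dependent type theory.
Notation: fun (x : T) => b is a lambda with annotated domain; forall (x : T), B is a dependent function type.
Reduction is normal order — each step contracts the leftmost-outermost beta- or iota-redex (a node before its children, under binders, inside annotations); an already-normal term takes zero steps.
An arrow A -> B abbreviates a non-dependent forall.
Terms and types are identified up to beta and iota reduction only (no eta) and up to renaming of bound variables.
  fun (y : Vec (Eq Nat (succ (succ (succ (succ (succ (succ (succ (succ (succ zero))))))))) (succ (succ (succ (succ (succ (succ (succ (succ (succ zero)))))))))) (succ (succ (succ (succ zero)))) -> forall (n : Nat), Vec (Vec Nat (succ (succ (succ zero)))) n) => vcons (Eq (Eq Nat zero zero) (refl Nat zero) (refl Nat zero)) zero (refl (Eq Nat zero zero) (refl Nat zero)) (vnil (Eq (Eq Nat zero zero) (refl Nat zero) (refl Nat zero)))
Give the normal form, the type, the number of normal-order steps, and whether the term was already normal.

reduced normal form:
  fun (y : Vec (Eq Nat (succ (succ (succ (succ (succ (succ (succ (succ (succ zero))))))))) (succ (succ (succ (succ (succ (succ (succ (succ (succ zero)))))))))) (succ (succ (succ (succ zero)))) -> forall (n : Nat), Vec (Vec Nat (succ (succ (succ zero)))) n) => vcons (Eq (Eq Nat zero zero) (refl Nat zero) (refl Nat zero)) zero (refl (Eq Nat zero zero) (refl Nat zero)) (vnil (Eq (Eq Nat zero zero) (refl Nat zero) (refl Nat zero)))
the term's type:
  (Vec (Eq Nat (succ (succ (succ (succ (succ (succ (succ (succ (succ zero))))))))) (succ (succ (succ (succ (succ (succ (succ (succ (succ zero)))))))))) (succ (succ (succ (succ zero)))) -> forall (y : Nat), Vec (Vec Nat (succ (succ (succ zero)))) y) -> Vec (Eq (Eq Nat zero zero) (refl Nat zero) (refl Nat zero)) (succ zero)
reduction steps (normal order): 0
started in normal form: yes


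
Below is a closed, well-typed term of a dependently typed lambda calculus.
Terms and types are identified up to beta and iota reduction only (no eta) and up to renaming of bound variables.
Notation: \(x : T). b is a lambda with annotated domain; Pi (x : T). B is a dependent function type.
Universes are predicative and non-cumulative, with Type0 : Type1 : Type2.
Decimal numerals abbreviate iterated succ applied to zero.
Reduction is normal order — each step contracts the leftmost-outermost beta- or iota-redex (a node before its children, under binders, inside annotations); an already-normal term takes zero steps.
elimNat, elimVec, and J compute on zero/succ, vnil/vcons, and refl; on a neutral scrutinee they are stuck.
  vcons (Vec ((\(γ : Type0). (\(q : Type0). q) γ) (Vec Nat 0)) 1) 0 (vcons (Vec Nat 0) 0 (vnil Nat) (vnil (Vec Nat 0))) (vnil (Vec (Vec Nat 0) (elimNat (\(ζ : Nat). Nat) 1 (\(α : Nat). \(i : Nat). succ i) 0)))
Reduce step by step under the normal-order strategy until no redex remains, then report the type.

reduction (normal order):
  vcons (Vec ((\(γ : Type0). (\(q : Type0). q) γ) (Vec Nat 0)) 1) 0 (vcons (Vec Nat 0) 0 (vnil Nat) (vnil (Vec Nat 0))) (vnil (Vec (Vec Nat 0) (elimNat (\(ζ : Nat). Nat) 1 (\(α : Nat). \(i : Nat). succ i) 0)))
  ~> vcons (Vec ((\(γ : Type0). γ) (Vec Nat 0)) 1) 0 (vcons (Vec Nat 0) 0 (vnil Nat) (vnil (Vec Nat 0))) (vnil (Vec (Vec Nat 0) (elimNat (\(q : Nat). Nat) 1 (\(ζ : Nat). \(α : Nat). succ α) 0)))
  ~> vcons (Vec (Vec Nat 0) 1) 0 (vcons (Vec Nat 0) 0 (vnil Nat) (vnil (Vec Nat 0))) (vnil (Vec (Vec Nat 0) (elimNat (\(γ : Nat). Nat) 1 (\(q : Nat). \(ζ : Nat). succ ζ) 0)))
  ~> vcons (Vec (Vec Nat 0) 1) 0 (vcons (Vec Nat 0) 0 (vnil Nat) (vnil (Vec Nat 0))) (vnil (Vec (Vec Nat 0) 1))
the term's type:
  Vec (Vec (Vec Nat 0) 1) 1


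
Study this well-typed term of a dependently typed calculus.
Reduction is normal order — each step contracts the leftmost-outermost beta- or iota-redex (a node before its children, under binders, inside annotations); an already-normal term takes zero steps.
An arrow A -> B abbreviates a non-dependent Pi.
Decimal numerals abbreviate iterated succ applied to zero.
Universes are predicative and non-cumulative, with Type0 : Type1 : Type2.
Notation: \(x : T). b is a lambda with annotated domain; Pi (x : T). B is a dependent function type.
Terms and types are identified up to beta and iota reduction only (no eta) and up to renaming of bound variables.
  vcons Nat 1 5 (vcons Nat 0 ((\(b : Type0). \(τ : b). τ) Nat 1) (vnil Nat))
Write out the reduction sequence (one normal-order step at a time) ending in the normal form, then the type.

normal-order reduction sequence:
  vcons Nat 1 5 (vcons Nat 0 ((\(b : Type0). \(τ : b). τ) Nat 1) (vnil Nat))
  ~> vcons Nat 1 5 (vcons Nat 0 ((\(b : Nat). b) 1) (vnil Nat))
  ~> vcons Nat 1 5 (vcons Nat 0 1 (vnil Nat))
type:
  Vec Nat 2


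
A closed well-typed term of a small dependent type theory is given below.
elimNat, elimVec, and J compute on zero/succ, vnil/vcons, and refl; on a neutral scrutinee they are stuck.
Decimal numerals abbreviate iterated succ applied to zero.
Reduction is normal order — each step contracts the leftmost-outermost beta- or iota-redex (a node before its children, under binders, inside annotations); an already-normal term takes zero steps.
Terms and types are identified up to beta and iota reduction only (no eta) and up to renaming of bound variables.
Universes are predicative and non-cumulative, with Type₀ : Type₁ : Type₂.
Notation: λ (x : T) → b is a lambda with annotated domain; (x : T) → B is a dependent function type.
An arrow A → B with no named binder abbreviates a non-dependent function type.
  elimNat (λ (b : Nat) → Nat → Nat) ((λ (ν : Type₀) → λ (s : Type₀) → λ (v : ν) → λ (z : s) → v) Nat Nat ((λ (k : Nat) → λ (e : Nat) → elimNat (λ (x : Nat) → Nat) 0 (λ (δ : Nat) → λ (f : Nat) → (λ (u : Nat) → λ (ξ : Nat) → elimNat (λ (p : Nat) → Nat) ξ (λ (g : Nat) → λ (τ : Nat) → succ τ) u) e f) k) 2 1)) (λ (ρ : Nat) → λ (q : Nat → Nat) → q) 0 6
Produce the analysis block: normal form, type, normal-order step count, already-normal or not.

resulting normal form:
  2
inferred type:
  Nat
steps to reach normal form (normal order): 26
started in normal form: no
first contracted redex: an elimNat iota-redex


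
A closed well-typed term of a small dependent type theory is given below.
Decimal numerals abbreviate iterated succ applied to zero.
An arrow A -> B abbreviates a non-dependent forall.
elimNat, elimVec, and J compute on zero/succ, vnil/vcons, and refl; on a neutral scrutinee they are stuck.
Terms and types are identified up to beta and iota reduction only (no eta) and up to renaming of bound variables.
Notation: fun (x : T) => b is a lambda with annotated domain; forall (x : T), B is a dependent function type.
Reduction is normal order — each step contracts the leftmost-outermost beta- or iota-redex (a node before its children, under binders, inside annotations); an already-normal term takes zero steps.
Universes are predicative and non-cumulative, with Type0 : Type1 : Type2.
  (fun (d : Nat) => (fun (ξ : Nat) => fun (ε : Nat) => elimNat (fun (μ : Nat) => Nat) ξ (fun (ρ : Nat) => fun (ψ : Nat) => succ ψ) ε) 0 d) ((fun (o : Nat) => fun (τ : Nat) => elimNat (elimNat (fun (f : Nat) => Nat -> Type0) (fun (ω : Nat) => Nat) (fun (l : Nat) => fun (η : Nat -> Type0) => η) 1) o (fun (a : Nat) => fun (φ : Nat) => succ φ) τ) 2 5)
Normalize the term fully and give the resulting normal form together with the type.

reduced normal form:
  7
type:
  Nat
observation: contracting a beta-redex first, the term normalizes in 43 steps.


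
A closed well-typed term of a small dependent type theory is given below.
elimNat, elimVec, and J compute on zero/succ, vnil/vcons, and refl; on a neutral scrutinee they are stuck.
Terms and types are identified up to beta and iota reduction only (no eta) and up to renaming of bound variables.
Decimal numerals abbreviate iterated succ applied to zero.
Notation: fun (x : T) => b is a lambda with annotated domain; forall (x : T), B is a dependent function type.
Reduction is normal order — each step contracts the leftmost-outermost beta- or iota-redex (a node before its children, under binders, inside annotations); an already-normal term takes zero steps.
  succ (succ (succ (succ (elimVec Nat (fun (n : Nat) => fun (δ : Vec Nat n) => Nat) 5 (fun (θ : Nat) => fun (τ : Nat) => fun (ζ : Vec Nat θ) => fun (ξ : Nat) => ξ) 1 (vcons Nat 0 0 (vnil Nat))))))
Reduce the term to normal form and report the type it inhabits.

normal form:
  9
the term's type:
  Nat


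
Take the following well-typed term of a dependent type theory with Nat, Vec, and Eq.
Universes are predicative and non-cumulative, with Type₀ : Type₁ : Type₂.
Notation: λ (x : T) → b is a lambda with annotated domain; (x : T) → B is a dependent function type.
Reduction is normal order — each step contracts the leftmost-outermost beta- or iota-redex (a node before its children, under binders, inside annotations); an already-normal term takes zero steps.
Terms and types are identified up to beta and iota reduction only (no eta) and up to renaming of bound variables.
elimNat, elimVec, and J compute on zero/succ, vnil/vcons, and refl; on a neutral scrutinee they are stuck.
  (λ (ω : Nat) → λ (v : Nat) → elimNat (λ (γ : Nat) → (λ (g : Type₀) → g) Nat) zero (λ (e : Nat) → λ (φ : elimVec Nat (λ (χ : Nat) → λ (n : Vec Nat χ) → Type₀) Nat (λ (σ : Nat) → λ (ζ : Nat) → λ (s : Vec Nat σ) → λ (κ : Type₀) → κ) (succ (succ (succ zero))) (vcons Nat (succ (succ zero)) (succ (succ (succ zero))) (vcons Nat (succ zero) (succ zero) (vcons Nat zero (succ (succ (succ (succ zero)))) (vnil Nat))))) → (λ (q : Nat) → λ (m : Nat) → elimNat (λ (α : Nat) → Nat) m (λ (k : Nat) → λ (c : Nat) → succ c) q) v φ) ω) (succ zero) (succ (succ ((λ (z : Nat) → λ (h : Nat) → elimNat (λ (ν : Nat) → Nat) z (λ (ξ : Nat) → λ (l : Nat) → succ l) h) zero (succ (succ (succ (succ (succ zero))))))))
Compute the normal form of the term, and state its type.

normal form:
  succ (succ (succ (succ (succ (succ (succ zero))))))
the term's type:
  Nat
observation: the leftmost-outermost redex is a beta-redex, and normalization takes 48 steps.


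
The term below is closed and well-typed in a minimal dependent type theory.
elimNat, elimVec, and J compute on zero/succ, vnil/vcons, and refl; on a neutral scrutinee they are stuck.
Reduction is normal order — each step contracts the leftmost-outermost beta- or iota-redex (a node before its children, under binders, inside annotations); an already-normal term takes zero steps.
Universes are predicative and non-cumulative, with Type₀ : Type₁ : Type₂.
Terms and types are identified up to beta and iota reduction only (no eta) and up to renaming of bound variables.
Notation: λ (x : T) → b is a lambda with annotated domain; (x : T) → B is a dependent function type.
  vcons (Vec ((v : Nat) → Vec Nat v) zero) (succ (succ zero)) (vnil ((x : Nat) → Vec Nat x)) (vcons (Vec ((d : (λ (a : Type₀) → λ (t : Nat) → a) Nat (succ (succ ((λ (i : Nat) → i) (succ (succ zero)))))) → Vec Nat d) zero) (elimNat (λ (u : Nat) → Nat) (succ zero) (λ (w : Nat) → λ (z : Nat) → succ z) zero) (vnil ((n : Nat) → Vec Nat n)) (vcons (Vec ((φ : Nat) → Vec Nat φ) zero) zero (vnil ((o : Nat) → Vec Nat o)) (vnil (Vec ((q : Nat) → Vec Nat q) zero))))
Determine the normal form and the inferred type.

normal form:
  vcons (Vec ((v : Nat) → Vec Nat v) zero) (succ (succ zero)) (vnil ((x : Nat) → Vec Nat x)) (vcons (Vec ((d : Nat) → Vec Nat d) zero) (succ zero) (vnil ((a : Nat) → Vec Nat a)) (vcons (Vec ((t : Nat) → Vec Nat t) zero) zero (vnil ((i : Nat) → Vec Nat i)) (vnil (Vec ((u : Nat) → Vec Nat u) zero))))
type:
  Vec (Vec ((v : Nat) → Vec Nat v) zero) (succ (succ (succ zero)))
observation: the leftmost-outermost redex is a beta-redex, and normalization takes 3 steps.


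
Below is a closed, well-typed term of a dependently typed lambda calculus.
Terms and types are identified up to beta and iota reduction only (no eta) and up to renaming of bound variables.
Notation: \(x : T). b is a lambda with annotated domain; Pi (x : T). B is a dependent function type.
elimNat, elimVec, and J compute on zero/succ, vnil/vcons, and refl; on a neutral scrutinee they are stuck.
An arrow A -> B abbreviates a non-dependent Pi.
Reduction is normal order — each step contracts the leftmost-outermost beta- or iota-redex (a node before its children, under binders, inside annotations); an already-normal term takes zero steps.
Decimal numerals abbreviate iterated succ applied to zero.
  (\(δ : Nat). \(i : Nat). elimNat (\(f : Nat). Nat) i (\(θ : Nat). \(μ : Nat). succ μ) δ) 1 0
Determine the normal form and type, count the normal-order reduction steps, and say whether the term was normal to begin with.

reduced normal form:
  1
type:
  Nat
normal-order step count: 6
started in normal form: no
first contracted redex: a beta-redex


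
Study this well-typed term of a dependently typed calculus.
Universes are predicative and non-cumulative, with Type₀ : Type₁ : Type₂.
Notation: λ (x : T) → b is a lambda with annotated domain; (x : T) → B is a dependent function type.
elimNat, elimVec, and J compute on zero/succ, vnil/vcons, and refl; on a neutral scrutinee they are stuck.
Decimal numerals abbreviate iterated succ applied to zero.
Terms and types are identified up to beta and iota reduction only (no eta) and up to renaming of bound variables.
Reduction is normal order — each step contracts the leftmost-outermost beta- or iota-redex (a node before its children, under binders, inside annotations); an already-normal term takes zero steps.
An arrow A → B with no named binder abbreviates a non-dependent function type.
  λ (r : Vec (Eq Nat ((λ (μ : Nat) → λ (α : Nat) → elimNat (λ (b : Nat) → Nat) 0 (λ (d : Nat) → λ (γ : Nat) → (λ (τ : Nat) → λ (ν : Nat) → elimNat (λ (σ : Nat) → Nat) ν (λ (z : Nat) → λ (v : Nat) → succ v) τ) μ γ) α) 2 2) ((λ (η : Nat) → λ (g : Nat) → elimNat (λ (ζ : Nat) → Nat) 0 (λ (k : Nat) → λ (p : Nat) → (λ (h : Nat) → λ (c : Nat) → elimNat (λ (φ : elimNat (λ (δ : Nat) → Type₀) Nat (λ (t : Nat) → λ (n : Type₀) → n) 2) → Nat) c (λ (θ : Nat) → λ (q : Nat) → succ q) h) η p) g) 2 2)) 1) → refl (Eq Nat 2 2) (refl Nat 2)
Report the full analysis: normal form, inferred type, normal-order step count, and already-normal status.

normal form:
  λ (r : Vec (Eq Nat 4 4) 1) → refl (Eq Nat 2 2) (refl Nat 2)
the term's type:
  Vec (Eq Nat 4 4) 1 → Eq (Eq Nat 2 2) (refl Nat 2) (refl Nat 2)
normal-order step count: 54
started in normal form: no
first redex: a beta-redex
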